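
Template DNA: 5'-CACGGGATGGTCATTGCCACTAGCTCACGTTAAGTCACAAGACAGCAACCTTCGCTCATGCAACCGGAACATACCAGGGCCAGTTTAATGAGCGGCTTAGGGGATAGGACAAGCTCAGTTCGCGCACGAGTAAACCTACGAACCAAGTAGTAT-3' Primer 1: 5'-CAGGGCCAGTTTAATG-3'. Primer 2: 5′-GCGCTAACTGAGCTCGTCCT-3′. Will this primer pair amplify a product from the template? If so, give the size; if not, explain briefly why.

No product — primer 2 has no binding site in the template.

Primer 2 (GCGCTAACTGAGCTCGTCCT) does not match the top strand, and its reverse complement AGGACGAGCTCAGTTAGCGC does not match either.
With no annealing site for primer 2, no amplification occurs.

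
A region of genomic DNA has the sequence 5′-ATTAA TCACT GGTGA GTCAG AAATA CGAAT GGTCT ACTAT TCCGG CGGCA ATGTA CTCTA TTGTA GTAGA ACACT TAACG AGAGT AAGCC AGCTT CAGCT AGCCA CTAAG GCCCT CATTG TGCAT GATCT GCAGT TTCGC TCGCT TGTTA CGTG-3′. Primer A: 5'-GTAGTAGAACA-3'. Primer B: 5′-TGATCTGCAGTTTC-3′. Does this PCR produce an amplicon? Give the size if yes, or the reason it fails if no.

Primer A (GTAGTAGAACA) matches the top strand at positions 63–73 (3' end points downstream).
Primer B (TGATCTGCAGTTTC) also matches the top strand directly, at positions 125–138 — its reverse complement GAAACTGCAGATCA is not present.
Both primers anneal to the bottom strand with 3' ends pointing the same way, so neither can prime synthesis back toward the other.

No product — both primers anneal to the same strand and extend in the same direction.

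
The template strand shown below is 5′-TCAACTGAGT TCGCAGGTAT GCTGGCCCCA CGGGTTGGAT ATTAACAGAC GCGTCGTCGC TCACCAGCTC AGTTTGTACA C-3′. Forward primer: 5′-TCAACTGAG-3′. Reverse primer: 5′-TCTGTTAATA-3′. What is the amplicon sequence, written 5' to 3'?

Scanning the template, TCAACTGAG occurs at positions 1–9; this primer anneals to the bottom strand there with its 3' end pointing downstream.
Taking the reverse complement of TCTGTTAATA gives TATTAACAGA, found at positions 40–49 on the template; the primer anneals here to the top strand with its 3' end pointing upstream.
The product is the template from position 1 through 49 (49 bp).

5'-TCAACTGAGTTCGCAGGTATGCTGGCCCCACGGGTTGGATATTAACAGA-3'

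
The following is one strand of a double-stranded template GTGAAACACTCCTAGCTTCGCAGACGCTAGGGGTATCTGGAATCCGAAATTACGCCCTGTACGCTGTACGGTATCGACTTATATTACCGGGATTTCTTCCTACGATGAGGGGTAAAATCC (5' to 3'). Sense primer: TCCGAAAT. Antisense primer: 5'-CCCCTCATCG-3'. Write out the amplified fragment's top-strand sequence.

Forward primer TCCGAAAT is found on the top strand at positions 43–50.
The reverse primer's reverse complement is CGATGAGGGG, which matches the template at positions 103–112.
The product is the template from position 43 through 112 (70 bp).

5'-TCCGAAATTACGCCCTGTACGCTGTACGGTATCGACTTATATTACCGGGATTTCTTCCTACGATGAGGGG-3'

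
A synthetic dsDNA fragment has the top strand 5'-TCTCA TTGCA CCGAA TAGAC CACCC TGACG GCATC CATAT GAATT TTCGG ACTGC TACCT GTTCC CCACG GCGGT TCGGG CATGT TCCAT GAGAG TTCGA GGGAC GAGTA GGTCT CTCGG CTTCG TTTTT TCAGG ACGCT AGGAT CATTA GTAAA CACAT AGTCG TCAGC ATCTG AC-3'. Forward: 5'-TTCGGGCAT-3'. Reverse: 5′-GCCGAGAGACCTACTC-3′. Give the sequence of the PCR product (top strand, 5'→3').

Scanning the template, TTCGGGCAT occurs at positions 75–83; this primer anneals to the bottom strand there with its 3' end pointing downstream.
Reverse complement of the reverse primer: GAGTAGGTCTCTCGGC. This occurs on the top strand at positions 106–121.
The product is the template from position 75 through 121 (47 bp).

5'-TTCGGGCATGTTCCATGAGAGTTCGAGGGACGAGTAGGTCTCTCGGC-3'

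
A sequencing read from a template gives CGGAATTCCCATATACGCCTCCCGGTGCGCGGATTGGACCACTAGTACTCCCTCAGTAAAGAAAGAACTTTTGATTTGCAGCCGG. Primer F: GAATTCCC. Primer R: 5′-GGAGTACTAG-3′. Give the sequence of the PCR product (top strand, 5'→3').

5'-GAATTCCCATATACGCCTCCCGGTGCGCGGATTGGACCACTAGTACTCC-3'

Forward primer GAATTCCC is found on the top strand at positions 3–10.
Reverse complement of the reverse primer: CTAGTACTCC. This occurs on the top strand at positions 42–51.
The product is the template from position 3 through 51 (49 bp).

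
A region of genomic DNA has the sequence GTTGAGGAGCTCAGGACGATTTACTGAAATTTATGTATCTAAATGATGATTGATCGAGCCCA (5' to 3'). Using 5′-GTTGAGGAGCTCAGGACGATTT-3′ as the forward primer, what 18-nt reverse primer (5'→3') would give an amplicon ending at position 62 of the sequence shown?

5'-TGGGCTCGATCAATCATC-3'

The forward primer binds at positions 1–22; the product's 3' end on the top strand is position 62.
The reverse primer anneals to the top strand over positions 45–62, i.e. to GATGATTGATCGAGCCCA.
Its sequence written 5'→3' is the reverse complement: TGGGCTCGATCAATCATC.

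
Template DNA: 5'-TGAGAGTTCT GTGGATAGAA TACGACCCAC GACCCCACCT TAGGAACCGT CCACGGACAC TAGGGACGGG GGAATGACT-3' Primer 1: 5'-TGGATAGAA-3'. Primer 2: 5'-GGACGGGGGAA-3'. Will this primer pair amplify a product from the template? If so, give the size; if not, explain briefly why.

No product — both primers anneal to the same strand and extend in the same direction.

Primer 1 (TGGATAGAA) matches the top strand at positions 12–20 (3' end points downstream).
Primer 2 (GGACGGGGGAA) also matches the top strand directly, at positions 64–74 — its reverse complement TTCCCCCGTCC is not present.
Both primers anneal to the bottom strand with 3' ends pointing the same way, so neither can prime synthesis back toward the other.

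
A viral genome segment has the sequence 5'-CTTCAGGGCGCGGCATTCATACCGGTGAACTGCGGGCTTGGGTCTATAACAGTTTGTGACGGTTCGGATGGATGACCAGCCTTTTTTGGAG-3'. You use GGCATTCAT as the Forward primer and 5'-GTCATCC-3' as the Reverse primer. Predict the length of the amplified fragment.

Scanning the template, GGCATTCAT occurs at positions 12–20; this primer anneals to the bottom strand there with its 3' end pointing downstream.
Taking the reverse complement of GTCATCC gives GGATGAC, found at positions 70–76 on the template; the primer anneals here to the top strand with its 3' end pointing upstream.
Product length = (reverse-primer end) − (forward-primer start) + 1 = 76 − 12 + 1 = 65 bp.

65 bp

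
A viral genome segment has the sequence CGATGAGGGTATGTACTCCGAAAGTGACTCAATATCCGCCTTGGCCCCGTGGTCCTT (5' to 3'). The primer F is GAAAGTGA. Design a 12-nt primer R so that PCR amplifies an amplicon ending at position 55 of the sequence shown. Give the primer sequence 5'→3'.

5'-GGACCACGGGGC-3'

The forward primer binds at positions 20–27; the product's 3' end on the top strand is position 55.
The reverse primer anneals to the top strand over positions 44–55, i.e. to GCCCCGTGGTCC.
Its sequence written 5'→3' is the reverse complement: GGACCACGGGGC.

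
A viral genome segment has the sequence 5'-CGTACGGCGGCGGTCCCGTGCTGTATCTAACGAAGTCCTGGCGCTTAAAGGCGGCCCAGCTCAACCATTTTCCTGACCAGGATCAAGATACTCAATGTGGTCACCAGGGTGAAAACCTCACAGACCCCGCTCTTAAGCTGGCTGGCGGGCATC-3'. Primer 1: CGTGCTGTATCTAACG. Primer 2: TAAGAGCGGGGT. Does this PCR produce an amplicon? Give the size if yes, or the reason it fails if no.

Primer 1 (CGTGCTGTATCTAACG) matches the top strand at positions 17–32; it acts as a forward primer.
Primer 2's reverse complement is ACCCCGCTCTTA, matching the top strand at positions 124–135; it acts as a reverse primer.
The 3' ends face each other across positions 17–135, giving a 119 bp product.

Yes — a 119 bp product.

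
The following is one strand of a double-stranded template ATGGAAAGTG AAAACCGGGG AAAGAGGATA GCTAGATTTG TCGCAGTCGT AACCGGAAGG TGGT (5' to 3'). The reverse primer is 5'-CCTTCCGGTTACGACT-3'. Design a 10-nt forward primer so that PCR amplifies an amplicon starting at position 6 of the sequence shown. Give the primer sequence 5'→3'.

5'-AAGTGAAAAC-3'

The reverse primer's reverse complement AGTCGTAACCGGAAGG matches the template at positions 45–60; the product starts at position 6.
The forward primer is identical to the top strand over positions 6–15: AAGTGAAAAC.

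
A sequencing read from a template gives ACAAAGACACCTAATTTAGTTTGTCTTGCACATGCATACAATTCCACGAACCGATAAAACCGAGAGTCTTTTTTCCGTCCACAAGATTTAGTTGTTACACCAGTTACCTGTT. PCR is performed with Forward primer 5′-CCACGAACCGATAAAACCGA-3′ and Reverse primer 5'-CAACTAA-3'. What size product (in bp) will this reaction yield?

51 bp

Forward primer CCACGAACCGATAAAACCGA is found on the top strand at positions 44–63.
The reverse primer's reverse complement is TTAGTTG, which matches the template at positions 88–94.
Amplicon spans positions 44–94: 51 bp.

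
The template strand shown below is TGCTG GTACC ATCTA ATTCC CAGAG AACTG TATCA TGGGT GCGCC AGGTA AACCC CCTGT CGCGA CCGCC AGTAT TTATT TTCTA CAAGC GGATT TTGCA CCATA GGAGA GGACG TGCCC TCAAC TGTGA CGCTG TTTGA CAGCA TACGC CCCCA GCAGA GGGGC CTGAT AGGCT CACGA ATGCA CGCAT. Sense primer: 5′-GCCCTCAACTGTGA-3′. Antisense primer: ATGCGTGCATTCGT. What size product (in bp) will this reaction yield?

74 bp

The forward primer matches the template at positions 117–130.
Taking the reverse complement of ATGCGTGCATTCGT gives ACGAATGCACGCAT, found at positions 177–190 on the template; the primer anneals here to the top strand with its 3' end pointing upstream.
Amplicon spans positions 117–190: 74 bp.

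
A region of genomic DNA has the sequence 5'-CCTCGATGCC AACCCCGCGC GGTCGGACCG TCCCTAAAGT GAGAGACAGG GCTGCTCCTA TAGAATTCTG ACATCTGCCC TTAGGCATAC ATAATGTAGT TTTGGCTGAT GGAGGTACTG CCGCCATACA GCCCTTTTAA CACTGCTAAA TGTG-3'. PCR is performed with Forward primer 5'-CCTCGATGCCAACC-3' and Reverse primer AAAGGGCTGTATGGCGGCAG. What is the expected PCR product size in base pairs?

Scanning the template, CCTCGATGCCAACC occurs at positions 1–14; this primer anneals to the bottom strand there with its 3' end pointing downstream.
Reverse complement of the reverse primer: CTGCCGCCATACAGCCCTTT. This occurs on the top strand at positions 118–137.
The product runs from position 1 to position 137, so its length is 137 − 1 + 1 = 137 bp.

137 bp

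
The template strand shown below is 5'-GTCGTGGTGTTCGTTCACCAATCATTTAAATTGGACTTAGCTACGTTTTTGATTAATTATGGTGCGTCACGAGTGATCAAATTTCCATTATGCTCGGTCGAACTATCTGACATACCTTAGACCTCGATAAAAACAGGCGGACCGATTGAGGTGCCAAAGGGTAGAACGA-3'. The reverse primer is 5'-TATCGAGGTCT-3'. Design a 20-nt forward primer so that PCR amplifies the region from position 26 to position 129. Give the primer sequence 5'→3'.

5'-TTAAATTGGACTTAGCTACG-3'

The reverse primer's reverse complement AGACCTCGATA matches the template at positions 119–129; the product starts at position 26.
The forward primer is identical to the top strand over positions 26–45: TTAAATTGGACTTAGCTACG.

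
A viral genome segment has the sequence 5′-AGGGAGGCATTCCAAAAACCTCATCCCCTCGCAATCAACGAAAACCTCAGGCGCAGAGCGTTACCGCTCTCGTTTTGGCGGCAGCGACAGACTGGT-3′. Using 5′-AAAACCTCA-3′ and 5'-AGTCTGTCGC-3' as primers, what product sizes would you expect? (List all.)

79 bp, 53 bp

The forward primer AAAACCTCA matches the top strand at positions 15–23, 41–49.
The reverse primer's reverse complement is GCGACAGACT, matching at positions 84–93.
Each forward site pairs with the reverse site to give a product ending at position 93: sizes 79, 53 bp.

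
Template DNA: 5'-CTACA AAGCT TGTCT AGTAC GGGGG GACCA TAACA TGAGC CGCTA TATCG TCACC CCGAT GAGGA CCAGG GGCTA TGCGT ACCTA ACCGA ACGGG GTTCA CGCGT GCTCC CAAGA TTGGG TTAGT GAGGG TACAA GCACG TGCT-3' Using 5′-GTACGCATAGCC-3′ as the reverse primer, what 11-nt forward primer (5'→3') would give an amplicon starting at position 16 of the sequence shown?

The reverse primer's reverse complement GGCTATGCGTAC matches the template at positions 71–82; the product starts at position 16.
The forward primer is identical to the top strand over positions 16–26: AGTACGGGGGG.

5'-AGTACGGGGGG-3'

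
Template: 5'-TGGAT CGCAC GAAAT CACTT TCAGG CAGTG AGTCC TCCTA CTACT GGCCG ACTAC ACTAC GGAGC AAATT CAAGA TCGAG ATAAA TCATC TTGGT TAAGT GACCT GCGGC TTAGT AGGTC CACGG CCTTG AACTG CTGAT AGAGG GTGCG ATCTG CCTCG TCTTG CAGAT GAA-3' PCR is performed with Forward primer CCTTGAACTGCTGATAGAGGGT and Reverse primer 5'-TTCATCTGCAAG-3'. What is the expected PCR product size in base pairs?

Forward primer CCTTGAACTGCTGATAGAGGGT is found on the top strand at positions 126–147.
Reverse complement of the reverse primer: CTTGCAGATGAA. This occurs on the top strand at positions 162–173.
Amplicon spans positions 126–173: 48 bp.

48 bp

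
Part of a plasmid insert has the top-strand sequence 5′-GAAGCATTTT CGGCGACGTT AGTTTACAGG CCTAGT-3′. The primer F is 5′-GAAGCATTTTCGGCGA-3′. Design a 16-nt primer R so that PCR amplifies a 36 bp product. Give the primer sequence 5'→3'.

5'-ACTAGGCCTGTAAACT-3'

The forward primer binds at positions 1–16, so a 36 bp product ends at position 1 + 36 − 1 = 36.
The reverse primer anneals to the top strand over positions 21–36, i.e. to AGTTTACAGGCCTAGT.
Its sequence written 5'→3' is the reverse complement: ACTAGGCCTGTAAACT.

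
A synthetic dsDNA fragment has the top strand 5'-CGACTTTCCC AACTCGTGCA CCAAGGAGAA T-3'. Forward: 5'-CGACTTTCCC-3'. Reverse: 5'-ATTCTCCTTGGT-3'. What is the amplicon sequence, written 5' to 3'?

5'-CGACTTTCCCAACTCGTGCACCAAGGAGAAT-3'

Scanning the template, CGACTTTCCC occurs at positions 1–10; this primer anneals to the bottom strand there with its 3' end pointing downstream.
Taking the reverse complement of ATTCTCCTTGGT gives ACCAAGGAGAAT, found at positions 20–31 on the template; the primer anneals here to the top strand with its 3' end pointing upstream.
The product is the template from position 1 through 31 (31 bp).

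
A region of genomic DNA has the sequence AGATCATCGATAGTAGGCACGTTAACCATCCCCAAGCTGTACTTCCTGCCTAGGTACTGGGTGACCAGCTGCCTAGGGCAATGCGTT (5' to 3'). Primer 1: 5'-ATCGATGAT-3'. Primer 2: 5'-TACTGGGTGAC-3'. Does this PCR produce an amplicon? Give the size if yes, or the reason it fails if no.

No product — the primers' 3' ends point away from each other.

Primer 1 (ATCGATGAT) has reverse complement ATCATCGAT, which matches the top strand at positions 3–11; primer 1 anneals to the top strand there with its 3' end pointing upstream toward position 3.
Primer 2 (TACTGGGTGAC) matches the top strand directly at positions 55–65; it anneals to the bottom strand with its 3' end pointing downstream toward position 65.
The 3' ends diverge (primer 1 extends toward position 1, primer 2 toward position 87), so the primers never converge on a shared product.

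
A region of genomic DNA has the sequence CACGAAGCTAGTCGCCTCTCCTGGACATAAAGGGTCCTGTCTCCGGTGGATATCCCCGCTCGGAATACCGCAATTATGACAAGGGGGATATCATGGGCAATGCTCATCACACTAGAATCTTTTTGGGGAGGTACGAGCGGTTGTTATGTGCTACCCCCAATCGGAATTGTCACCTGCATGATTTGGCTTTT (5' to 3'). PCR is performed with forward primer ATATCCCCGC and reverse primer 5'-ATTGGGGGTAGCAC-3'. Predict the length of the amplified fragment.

Scanning the template, ATATCCCCGC occurs at positions 50–59; this primer anneals to the bottom strand there with its 3' end pointing downstream.
Taking the reverse complement of ATTGGGGGTAGCAC gives GTGCTACCCCCAAT, found at positions 148–161 on the template; the primer anneals here to the top strand with its 3' end pointing upstream.
Product length = (reverse-primer end) − (forward-primer start) + 1 = 161 − 50 + 1 = 112 bp.

112 bp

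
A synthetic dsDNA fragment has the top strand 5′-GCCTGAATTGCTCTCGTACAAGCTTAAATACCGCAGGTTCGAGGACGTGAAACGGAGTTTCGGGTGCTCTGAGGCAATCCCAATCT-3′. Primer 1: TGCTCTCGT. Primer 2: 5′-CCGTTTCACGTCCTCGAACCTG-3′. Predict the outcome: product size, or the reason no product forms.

Primer 1 (TGCTCTCGT) matches the top strand at positions 9–17; it acts as a forward primer.
Primer 2's reverse complement is CAGGTTCGAGGACGTGAAACGG, matching the top strand at positions 34–55; it acts as a reverse primer.
The 3' ends face each other across positions 9–55, giving a 47 bp product.

Yes — a 47 bp product.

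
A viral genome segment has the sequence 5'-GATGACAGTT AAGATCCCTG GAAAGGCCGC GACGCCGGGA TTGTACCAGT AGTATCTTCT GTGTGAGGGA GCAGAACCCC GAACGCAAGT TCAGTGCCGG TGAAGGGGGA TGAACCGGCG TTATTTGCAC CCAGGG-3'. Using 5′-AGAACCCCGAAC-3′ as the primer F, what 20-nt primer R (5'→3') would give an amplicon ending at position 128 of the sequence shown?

5'-GCAAATAACGCCGGTTCATC-3'

The forward primer binds at positions 73–84; the product's 3' end on the top strand is position 128.
The reverse primer anneals to the top strand over positions 109–128, i.e. to GATGAACCGGCGTTATTTGC.
Its sequence written 5'→3' is the reverse complement: GCAAATAACGCCGGTTCATC.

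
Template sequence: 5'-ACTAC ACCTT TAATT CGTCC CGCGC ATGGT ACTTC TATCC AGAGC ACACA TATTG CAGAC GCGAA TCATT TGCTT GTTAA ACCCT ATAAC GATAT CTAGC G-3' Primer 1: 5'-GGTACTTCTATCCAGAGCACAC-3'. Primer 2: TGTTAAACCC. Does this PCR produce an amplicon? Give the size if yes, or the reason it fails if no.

Primer 1 (GGTACTTCTATCCAGAGCACAC) matches the top strand at positions 28–49 (3' end points downstream).
Primer 2 (TGTTAAACCC) also matches the top strand directly, at positions 75–84 — its reverse complement GGGTTTAACA is not present.
Both primers anneal to the bottom strand with 3' ends pointing the same way, so neither can prime synthesis back toward the other.

No product — both primers anneal to the same strand and extend in the same direction.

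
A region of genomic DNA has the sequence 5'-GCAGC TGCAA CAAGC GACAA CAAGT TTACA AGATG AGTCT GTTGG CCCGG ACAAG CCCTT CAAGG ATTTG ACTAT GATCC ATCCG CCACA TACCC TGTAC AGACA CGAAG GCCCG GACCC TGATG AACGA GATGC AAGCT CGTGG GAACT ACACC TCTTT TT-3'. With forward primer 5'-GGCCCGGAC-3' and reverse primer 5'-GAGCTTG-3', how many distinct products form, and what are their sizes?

Two products: 98 bp, 32 bp

The forward primer GGCCCGGAC matches the top strand at positions 44–52, 110–118.
The reverse primer's reverse complement is CAAGCTC, matching at positions 135–141.
Each forward site pairs with the reverse site to give a product ending at position 141: sizes 98, 32 bp.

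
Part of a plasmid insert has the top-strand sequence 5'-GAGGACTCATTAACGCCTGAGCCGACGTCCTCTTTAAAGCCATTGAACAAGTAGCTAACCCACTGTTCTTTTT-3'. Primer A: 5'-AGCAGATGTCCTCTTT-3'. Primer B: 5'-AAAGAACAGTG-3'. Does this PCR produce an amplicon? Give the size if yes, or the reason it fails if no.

Primer A (AGCAGATGTCCTCTTT) does not match the top strand, and its reverse complement AAAGAGGACATCTGCT does not match either.
With no annealing site for primer A, no amplification occurs.

No product — primer A has no binding site in the template.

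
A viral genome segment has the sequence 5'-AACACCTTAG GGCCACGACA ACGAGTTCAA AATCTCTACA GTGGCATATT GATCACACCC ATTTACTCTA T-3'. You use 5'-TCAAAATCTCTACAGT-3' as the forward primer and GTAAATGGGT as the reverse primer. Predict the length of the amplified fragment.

40 bp

Scanning the template, TCAAAATCTCTACAGT occurs at positions 27–42; this primer anneals to the bottom strand there with its 3' end pointing downstream.
Reverse complement of the reverse primer: ACCCATTTAC. This occurs on the top strand at positions 57–66.
Amplicon spans positions 27–66: 40 bp.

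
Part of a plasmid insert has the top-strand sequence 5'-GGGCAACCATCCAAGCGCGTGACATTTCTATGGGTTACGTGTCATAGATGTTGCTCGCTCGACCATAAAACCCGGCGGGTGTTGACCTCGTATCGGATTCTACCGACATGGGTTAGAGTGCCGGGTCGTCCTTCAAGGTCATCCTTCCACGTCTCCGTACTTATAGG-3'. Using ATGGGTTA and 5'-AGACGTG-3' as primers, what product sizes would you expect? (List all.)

125 bp, 47 bp

The forward primer ATGGGTTA matches the top strand at positions 30–37, 108–115.
The reverse primer's reverse complement is CACGTCT, matching at positions 148–154.
Each forward site pairs with the reverse site to give a product ending at position 154: sizes 125, 47 bp.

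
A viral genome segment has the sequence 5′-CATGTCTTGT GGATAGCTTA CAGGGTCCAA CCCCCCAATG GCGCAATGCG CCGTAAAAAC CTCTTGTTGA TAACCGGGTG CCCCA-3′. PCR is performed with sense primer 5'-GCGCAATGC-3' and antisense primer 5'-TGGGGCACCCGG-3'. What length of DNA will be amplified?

45 bp

Forward primer GCGCAATGC is found on the top strand at positions 41–49.
The reverse primer's reverse complement is CCGGGTGCCCCA, which matches the template at positions 74–85.
The product runs from position 41 to position 85, so its length is 85 − 41 + 1 = 45 bp.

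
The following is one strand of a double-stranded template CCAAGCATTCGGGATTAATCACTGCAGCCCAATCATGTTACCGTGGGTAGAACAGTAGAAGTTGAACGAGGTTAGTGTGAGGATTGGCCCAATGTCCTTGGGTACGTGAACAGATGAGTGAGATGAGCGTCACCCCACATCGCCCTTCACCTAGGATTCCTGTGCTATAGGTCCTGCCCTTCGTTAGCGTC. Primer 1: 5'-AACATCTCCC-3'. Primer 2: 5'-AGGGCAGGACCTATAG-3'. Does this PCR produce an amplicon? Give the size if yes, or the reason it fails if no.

Primer 1 (AACATCTCCC) does not match the top strand, and its reverse complement GGGAGATGTT does not match either.
With no annealing site for primer 1, no amplification occurs.

No product — primer 1 has no binding site in the template.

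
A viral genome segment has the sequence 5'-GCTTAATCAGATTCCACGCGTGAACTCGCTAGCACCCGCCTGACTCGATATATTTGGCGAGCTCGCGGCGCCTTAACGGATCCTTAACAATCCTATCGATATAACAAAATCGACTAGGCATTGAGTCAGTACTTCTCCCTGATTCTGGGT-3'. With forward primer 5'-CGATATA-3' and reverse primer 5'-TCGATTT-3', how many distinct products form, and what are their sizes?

The forward primer CGATATA matches the top strand at positions 46–52, 97–103.
The reverse primer's reverse complement is AAATCGA, matching at positions 107–113.
Each forward site pairs with the reverse site to give a product ending at position 113: sizes 68, 17 bp.

Two products: 68 bp, 17 bp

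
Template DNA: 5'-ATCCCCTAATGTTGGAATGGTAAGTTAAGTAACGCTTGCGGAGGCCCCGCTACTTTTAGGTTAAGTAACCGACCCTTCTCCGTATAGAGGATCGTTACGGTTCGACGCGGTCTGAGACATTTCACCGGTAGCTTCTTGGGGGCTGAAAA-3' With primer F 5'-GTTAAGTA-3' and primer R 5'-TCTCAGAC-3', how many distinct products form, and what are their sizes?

The forward primer GTTAAGTA matches the top strand at positions 24–31, 60–67.
The reverse primer's reverse complement is GTCTGAGA, matching at positions 110–117.
Each forward site pairs with the reverse site to give a product ending at position 117: sizes 94, 58 bp.

Two products: 94 bp, 58 bp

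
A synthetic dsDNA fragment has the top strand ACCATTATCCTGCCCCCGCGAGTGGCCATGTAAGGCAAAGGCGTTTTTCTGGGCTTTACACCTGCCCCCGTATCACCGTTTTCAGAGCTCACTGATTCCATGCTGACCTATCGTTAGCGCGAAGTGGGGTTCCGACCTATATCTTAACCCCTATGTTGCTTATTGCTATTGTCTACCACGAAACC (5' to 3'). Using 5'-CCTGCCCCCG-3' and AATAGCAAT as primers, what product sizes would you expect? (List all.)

162 bp, 110 bp

The forward primer CCTGCCCCCG matches the top strand at positions 9–18, 61–70.
The reverse primer's reverse complement is ATTGCTATT, matching at positions 162–170.
Each forward site pairs with the reverse site to give a product ending at position 170: sizes 162, 110 bp.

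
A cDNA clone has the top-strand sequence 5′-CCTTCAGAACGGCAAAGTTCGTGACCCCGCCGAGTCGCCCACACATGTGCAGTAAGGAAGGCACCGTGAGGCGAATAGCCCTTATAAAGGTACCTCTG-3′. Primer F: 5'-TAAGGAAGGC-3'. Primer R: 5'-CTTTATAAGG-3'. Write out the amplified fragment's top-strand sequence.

5'-TAAGGAAGGCACCGTGAGGCGAATAGCCCTTATAAAG-3'

The forward primer matches the template at positions 53–62.
The reverse primer's reverse complement is CCTTATAAAG, which matches the template at positions 80–89.
The product is the template from position 53 through 89 (37 bp).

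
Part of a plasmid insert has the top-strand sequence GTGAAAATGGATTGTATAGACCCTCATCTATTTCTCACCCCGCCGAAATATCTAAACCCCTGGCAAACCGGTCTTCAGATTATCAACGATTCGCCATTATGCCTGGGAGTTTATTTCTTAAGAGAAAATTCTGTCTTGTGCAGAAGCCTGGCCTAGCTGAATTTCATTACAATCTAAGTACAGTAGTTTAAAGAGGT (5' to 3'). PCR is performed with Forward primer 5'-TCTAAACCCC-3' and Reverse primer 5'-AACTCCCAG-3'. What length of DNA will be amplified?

The forward primer matches the template at positions 51–60.
Taking the reverse complement of AACTCCCAG gives CTGGGAGTT, found at positions 103–111 on the template; the primer anneals here to the top strand with its 3' end pointing upstream.
The product runs from position 51 to position 111, so its length is 111 − 51 + 1 = 61 bp.

61 bp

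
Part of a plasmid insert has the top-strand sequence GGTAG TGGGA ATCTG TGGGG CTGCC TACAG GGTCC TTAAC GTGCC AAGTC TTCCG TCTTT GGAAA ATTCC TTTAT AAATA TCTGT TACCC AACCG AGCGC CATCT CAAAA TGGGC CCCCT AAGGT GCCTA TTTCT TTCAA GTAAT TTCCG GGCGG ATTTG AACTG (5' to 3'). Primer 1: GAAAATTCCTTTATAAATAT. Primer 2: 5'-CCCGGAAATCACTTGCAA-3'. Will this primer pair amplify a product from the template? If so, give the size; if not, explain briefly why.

No product — primer 2 has no binding site in the template.

Primer 2 (CCCGGAAATCACTTGCAA) does not match the top strand, and its reverse complement TTGCAAGTGATTTCCGGG does not match either.
With no annealing site for primer 2, no amplification occurs.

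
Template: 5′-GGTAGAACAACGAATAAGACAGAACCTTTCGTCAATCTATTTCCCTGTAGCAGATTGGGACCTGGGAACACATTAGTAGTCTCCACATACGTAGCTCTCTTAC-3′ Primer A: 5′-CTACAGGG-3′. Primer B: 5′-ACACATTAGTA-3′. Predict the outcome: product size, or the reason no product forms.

No product — the primers' 3' ends point away from each other.

Primer A (CTACAGGG) has reverse complement CCCTGTAG, which matches the top strand at positions 43–50; primer A anneals to the top strand there with its 3' end pointing upstream toward position 43.
Primer B (ACACATTAGTA) matches the top strand directly at positions 68–78; it anneals to the bottom strand with its 3' end pointing downstream toward position 78.
The 3' ends diverge (primer A extends toward position 1, primer B toward position 103), so the primers never converge on a shared product.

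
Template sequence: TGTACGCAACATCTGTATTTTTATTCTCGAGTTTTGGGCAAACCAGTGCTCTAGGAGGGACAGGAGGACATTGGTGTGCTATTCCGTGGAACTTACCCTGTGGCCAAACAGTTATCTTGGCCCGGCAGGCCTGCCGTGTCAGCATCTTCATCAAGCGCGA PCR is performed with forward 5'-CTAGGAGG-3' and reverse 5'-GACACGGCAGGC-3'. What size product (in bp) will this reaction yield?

90 bp

Forward primer CTAGGAGG is found on the top strand at positions 51–58.
The reverse primer's reverse complement is GCCTGCCGTGTC, which matches the template at positions 129–140.
Amplicon spans positions 51–140: 90 bp.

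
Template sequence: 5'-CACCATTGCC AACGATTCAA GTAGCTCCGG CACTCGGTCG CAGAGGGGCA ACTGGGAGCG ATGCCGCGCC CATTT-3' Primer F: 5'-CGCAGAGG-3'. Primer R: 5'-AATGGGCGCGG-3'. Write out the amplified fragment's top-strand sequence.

5'-CGCAGAGGGGCAACTGGGAGCGATGCCGCGCCCATT-3'

Forward primer CGCAGAGG is found on the top strand at positions 39–46.
Reverse complement of the reverse primer: CCGCGCCCATT. This occurs on the top strand at positions 64–74.
The product is the template from position 39 through 74 (36 bp).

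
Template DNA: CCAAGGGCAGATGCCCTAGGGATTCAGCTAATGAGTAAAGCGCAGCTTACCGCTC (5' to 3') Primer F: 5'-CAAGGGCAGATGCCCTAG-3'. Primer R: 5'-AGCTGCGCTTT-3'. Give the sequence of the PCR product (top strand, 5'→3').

5'-CAAGGGCAGATGCCCTAGGGATTCAGCTAATGAGTAAAGCGCAGCT-3'

Forward primer CAAGGGCAGATGCCCTAG is found on the top strand at positions 2–19.
Reverse complement of the reverse primer: AAAGCGCAGCT. This occurs on the top strand at positions 37–47.
The product is the template from position 2 through 47 (46 bp).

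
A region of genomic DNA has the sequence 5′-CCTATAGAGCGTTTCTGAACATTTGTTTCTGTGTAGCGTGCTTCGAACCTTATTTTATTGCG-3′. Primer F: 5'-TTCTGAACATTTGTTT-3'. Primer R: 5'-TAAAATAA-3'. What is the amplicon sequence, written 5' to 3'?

5'-TTCTGAACATTTGTTTCTGTGTAGCGTGCTTCGAACCTTATTTTA-3'

The forward primer matches the template at positions 13–28.
The reverse primer's reverse complement is TTATTTTA, which matches the template at positions 50–57.
The product is the template from position 13 through 57 (45 bp).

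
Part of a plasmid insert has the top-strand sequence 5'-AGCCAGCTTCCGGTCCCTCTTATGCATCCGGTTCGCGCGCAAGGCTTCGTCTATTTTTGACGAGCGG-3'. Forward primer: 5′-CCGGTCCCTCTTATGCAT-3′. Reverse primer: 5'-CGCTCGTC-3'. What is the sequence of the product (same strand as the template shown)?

Scanning the template, CCGGTCCCTCTTATGCAT occurs at positions 10–27; this primer anneals to the bottom strand there with its 3' end pointing downstream.
Reverse complement of the reverse primer: GACGAGCG. This occurs on the top strand at positions 59–66.
The product is the template from position 10 through 66 (57 bp).

5'-CCGGTCCCTCTTATGCATCCGGTTCGCGCGCAAGGCTTCGTCTATTTTTGACGAGCG-3'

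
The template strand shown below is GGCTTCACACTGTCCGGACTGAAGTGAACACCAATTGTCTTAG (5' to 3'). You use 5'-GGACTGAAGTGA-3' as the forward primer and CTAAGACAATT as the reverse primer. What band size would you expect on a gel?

28 bp

Scanning the template, GGACTGAAGTGA occurs at positions 16–27; this primer anneals to the bottom strand there with its 3' end pointing downstream.
The reverse primer's reverse complement is AATTGTCTTAG, which matches the template at positions 33–43.
Product length = (reverse-primer end) − (forward-primer start) + 1 = 43 − 16 + 1 = 28 bp.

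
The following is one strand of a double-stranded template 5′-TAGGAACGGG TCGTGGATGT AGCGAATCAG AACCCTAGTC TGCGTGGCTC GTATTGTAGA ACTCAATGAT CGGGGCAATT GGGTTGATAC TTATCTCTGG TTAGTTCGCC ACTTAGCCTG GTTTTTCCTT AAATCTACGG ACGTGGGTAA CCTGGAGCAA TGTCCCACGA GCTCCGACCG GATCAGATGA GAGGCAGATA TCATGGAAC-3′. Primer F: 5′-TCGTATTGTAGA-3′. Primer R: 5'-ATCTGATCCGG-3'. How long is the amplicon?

Scanning the template, TCGTATTGTAGA occurs at positions 49–60; this primer anneals to the bottom strand there with its 3' end pointing downstream.
Taking the reverse complement of ATCTGATCCGG gives CCGGATCAGAT, found at positions 178–188 on the template; the primer anneals here to the top strand with its 3' end pointing upstream.
Product length = (reverse-primer end) − (forward-primer start) + 1 = 188 − 49 + 1 = 140 bp.

140 bp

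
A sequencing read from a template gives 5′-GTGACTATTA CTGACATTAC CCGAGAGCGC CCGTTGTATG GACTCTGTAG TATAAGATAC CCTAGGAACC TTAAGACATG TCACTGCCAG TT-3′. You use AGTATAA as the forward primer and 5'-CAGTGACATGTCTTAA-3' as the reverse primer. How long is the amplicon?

Scanning the template, AGTATAA occurs at positions 49–55; this primer anneals to the bottom strand there with its 3' end pointing downstream.
Reverse complement of the reverse primer: TTAAGACATGTCACTG. This occurs on the top strand at positions 71–86.
Amplicon spans positions 49–86: 38 bp.

38 bp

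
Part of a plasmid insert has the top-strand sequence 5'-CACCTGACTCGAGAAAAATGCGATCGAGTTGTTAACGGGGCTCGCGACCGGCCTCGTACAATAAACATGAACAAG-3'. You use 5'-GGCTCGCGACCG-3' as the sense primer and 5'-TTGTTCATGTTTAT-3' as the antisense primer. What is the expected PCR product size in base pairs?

Forward primer GGCTCGCGACCG is found on the top strand at positions 39–50.
Reverse complement of the reverse primer: ATAAACATGAACAA. This occurs on the top strand at positions 61–74.
Product length = (reverse-primer end) − (forward-primer start) + 1 = 74 − 39 + 1 = 36 bp.

36 bp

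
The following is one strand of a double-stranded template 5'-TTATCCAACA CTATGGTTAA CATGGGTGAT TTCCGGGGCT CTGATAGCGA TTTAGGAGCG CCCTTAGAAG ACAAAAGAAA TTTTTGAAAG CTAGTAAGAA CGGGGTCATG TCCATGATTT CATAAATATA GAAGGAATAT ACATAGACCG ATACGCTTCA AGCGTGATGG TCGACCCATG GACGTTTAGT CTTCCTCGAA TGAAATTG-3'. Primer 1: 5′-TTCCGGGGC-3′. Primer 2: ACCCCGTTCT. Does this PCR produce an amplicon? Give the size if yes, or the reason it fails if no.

Primer 1 (TTCCGGGGC) matches the top strand at positions 31–39; it acts as a forward primer.
Primer 2's reverse complement is AGAACGGGGT, matching the top strand at positions 97–106; it acts as a reverse primer.
The 3' ends face each other across positions 31–106, giving a 76 bp product.

Yes — a 76 bp product.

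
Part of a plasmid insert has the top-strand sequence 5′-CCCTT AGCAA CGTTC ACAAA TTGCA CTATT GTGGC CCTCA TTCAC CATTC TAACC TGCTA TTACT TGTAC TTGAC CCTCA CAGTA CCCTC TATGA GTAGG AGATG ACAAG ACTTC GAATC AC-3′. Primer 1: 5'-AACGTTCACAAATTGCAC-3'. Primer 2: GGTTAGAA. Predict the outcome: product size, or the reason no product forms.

Yes — a 47 bp product.

Primer 1 (AACGTTCACAAATTGCAC) matches the top strand at positions 9–26; it acts as a forward primer.
Primer 2's reverse complement is TTCTAACC, matching the top strand at positions 48–55; it acts as a reverse primer.
The 3' ends face each other across positions 9–55, giving a 47 bp product.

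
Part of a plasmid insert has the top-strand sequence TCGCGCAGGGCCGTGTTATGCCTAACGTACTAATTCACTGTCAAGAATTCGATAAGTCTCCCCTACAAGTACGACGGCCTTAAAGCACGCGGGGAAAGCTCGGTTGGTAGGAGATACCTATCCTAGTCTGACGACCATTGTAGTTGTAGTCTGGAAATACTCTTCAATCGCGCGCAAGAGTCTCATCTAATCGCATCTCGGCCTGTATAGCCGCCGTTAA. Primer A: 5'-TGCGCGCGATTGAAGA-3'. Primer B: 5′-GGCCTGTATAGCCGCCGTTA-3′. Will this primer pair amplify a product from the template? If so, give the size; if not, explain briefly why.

Primer A (TGCGCGCGATTGAAGA) has reverse complement TCTTCAATCGCGCGCA, which matches the top strand at positions 161–176; primer A anneals to the top strand there with its 3' end pointing upstream toward position 161.
Primer B (GGCCTGTATAGCCGCCGTTA) matches the top strand directly at positions 200–219; it anneals to the bottom strand with its 3' end pointing downstream toward position 219.
The 3' ends diverge (primer A extends toward position 1, primer B toward position 220), so the primers never converge on a shared product.

No product — the primers' 3' ends point away from each other.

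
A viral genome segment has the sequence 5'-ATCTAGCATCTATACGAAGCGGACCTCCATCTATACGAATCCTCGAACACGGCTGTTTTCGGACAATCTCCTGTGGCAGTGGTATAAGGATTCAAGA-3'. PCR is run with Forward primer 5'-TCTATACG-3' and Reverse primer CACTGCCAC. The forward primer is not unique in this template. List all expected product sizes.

The forward primer TCTATACG matches the top strand at positions 9–16, 30–37.
The reverse primer's reverse complement is GTGGCAGTG, matching at positions 73–81.
Each forward site pairs with the reverse site to give a product ending at position 81: sizes 73, 52 bp.

73 bp, 52 bp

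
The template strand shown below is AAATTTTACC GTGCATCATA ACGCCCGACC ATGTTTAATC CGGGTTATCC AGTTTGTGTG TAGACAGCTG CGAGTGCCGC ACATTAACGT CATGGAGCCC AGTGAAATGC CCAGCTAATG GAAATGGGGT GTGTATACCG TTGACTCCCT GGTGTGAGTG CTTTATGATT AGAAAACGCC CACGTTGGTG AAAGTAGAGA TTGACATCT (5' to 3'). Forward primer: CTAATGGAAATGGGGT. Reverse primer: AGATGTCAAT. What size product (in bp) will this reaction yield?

95 bp

Scanning the template, CTAATGGAAATGGGGT occurs at positions 115–130; this primer anneals to the bottom strand there with its 3' end pointing downstream.
The reverse primer's reverse complement is ATTGACATCT, which matches the template at positions 200–209.
The product runs from position 115 to position 209, so its length is 209 − 115 + 1 = 95 bp.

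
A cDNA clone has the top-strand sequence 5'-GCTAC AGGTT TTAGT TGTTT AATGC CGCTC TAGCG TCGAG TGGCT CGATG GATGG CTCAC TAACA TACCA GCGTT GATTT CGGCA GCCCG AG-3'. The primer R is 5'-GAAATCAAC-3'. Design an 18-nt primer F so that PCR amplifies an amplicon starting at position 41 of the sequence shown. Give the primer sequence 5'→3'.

5'-TGGCTCGATGGATGGCTC-3'

The reverse primer's reverse complement GTTGATTTC matches the template at positions 73–81; the product starts at position 41.
The forward primer is identical to the top strand over positions 41–58: TGGCTCGATGGATGGCTC.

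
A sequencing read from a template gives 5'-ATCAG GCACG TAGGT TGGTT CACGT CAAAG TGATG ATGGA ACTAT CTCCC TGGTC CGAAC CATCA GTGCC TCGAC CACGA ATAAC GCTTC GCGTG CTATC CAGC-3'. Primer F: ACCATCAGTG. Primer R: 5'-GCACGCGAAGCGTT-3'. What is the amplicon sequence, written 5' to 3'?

Scanning the template, ACCATCAGTG occurs at positions 59–68; this primer anneals to the bottom strand there with its 3' end pointing downstream.
Reverse complement of the reverse primer: AACGCTTCGCGTGC. This occurs on the top strand at positions 83–96.
The product is the template from position 59 through 96 (38 bp).

5'-ACCATCAGTGCCTCGACCACGAATAACGCTTCGCGTGC-3'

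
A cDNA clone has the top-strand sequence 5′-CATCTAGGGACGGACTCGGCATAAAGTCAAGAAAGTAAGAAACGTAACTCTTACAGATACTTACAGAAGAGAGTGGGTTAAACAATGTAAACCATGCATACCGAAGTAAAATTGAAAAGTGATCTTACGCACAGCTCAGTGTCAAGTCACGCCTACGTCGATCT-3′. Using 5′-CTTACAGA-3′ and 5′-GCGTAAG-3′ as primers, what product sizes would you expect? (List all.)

The forward primer CTTACAGA matches the top strand at positions 50–57, 60–67.
The reverse primer's reverse complement is CTTACGC, matching at positions 124–130.
Each forward site pairs with the reverse site to give a product ending at position 130: sizes 81, 71 bp.

81 bp, 71 bp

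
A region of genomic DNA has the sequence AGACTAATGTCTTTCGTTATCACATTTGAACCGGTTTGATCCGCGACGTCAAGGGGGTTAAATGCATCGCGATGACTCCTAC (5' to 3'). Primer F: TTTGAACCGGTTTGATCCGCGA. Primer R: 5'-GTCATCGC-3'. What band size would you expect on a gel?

Scanning the template, TTTGAACCGGTTTGATCCGCGA occurs at positions 25–46; this primer anneals to the bottom strand there with its 3' end pointing downstream.
Taking the reverse complement of GTCATCGC gives GCGATGAC, found at positions 69–76 on the template; the primer anneals here to the top strand with its 3' end pointing upstream.
Product length = (reverse-primer end) − (forward-primer start) + 1 = 76 − 25 + 1 = 52 bp.

52 bp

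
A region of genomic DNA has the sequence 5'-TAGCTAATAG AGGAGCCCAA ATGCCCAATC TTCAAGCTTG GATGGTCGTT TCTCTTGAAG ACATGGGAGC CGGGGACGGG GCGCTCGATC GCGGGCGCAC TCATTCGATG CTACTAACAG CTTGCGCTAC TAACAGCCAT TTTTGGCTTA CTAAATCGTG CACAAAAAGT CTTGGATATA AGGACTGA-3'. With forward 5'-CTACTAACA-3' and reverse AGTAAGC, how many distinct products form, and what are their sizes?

The forward primer CTACTAACA matches the top strand at positions 111–119, 127–135.
The reverse primer's reverse complement is GCTTACT, matching at positions 146–152.
Each forward site pairs with the reverse site to give a product ending at position 152: sizes 42, 26 bp.

Two products: 42 bp, 26 bp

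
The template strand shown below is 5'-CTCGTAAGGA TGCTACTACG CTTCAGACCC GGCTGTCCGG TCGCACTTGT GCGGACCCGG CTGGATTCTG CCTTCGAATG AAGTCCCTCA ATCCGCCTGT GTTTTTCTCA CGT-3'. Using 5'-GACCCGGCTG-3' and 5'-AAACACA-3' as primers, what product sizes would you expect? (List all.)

79 bp, 51 bp

The forward primer GACCCGGCTG matches the top strand at positions 26–35, 54–63.
The reverse primer's reverse complement is TGTGTTT, matching at positions 98–104.
Each forward site pairs with the reverse site to give a product ending at position 104: sizes 79, 51 bp.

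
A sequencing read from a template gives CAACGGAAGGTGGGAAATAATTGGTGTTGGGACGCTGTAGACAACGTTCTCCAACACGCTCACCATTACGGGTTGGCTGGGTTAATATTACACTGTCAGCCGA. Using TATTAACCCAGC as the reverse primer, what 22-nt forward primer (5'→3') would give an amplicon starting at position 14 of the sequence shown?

The reverse primer's reverse complement GCTGGGTTAATA matches the template at positions 76–87; the product starts at position 14.
The forward primer is identical to the top strand over positions 14–35: GAAATAATTGGTGTTGGGACGC.

5'-GAAATAATTGGTGTTGGGACGC-3'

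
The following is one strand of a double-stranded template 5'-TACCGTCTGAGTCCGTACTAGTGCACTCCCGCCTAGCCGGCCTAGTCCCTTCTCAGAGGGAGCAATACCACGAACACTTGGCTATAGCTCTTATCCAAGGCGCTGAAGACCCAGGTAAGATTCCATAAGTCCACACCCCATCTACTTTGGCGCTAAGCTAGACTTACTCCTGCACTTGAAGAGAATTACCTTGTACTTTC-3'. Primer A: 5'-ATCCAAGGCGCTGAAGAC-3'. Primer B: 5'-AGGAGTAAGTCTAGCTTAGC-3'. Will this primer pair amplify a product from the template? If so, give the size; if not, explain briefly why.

Primer A (ATCCAAGGCGCTGAAGAC) matches the top strand at positions 93–110; it acts as a forward primer.
Primer B's reverse complement is GCTAAGCTAGACTTACTCCT, matching the top strand at positions 152–171; it acts as a reverse primer.
The 3' ends face each other across positions 93–171, giving a 79 bp product.

Yes — a 79 bp product.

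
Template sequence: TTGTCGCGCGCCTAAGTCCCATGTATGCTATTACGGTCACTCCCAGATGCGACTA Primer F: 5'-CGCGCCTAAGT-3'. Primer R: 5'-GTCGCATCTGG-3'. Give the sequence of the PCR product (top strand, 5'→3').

Scanning the template, CGCGCCTAAGT occurs at positions 7–17; this primer anneals to the bottom strand there with its 3' end pointing downstream.
The reverse primer's reverse complement is CCAGATGCGAC, which matches the template at positions 43–53.
The product is the template from position 7 through 53 (47 bp).

5'-CGCGCCTAAGTCCCATGTATGCTATTACGGTCACTCCCAGATGCGAC-3'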